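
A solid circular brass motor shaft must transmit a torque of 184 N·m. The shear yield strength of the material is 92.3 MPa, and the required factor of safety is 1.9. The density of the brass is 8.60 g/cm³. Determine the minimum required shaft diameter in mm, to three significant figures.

Allowable shear stress τ_allow = 92.3/1.9 = 48.58 MPa.
For a solid shaft τ = 16T/(πd³), so d³ = 16T/(π τ_allow) = 16×184000/(π×48.58) = 19290 mm³.
d = (19290)^(1/3) = 26.82 mm.

d = 26.8 mm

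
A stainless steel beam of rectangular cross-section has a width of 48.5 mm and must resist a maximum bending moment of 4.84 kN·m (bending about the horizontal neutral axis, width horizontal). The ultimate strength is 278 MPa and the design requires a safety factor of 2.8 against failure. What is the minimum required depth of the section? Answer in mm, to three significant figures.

σ_allow = 278/2.8 = 99.29 MPa.
For a rectangular section σ = 6M/(bh²), so h² = 6M/(b σ_allow) = 6×4840000/(48.5×99.29) = 6031 mm².
h = 77.66 mm.

h = 77.7 mm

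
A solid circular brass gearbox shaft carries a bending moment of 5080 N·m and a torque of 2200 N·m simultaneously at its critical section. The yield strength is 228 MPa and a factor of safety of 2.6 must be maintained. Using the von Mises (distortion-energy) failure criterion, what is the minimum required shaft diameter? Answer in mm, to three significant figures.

σ_allow = σ_y/n = 228/2.6 = 87.69 MPa.
For a solid shaft σ_b = 32M/(πd³) and τ = 16T/(πd³), so the von Mises stress is σ' = (16/πd³)·√(4M²+3T²).
√(4M²+3T²) = √(4×(5.080×10^6)² + 3×(2.200×10^6)²) = 1.085×10^7 N·mm.
d³ = 16×1.085×10^7/(π×87.69) = 630200 mm³.
d = 85.74 mm.

d = 85.7 mm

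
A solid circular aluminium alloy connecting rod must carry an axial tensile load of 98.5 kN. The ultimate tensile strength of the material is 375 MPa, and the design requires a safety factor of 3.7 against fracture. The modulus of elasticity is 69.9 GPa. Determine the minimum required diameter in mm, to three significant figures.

Allowable stress σ_allow = 375/3.7 = 101.4 MPa.
Required area A = F/σ_allow = 98500/101.4 = 971.9 mm².
A = πd²/4 → d = √(4A/π) = 35.18 mm.

d = 35.2 mm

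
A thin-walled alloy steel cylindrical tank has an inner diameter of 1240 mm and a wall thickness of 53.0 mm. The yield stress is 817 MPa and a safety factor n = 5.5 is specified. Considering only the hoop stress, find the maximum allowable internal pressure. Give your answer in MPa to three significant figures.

σ_allow = 817/5.5 = 148.5 MPa.
σ_h = pD/(2t) → p_allow = 2σ_allow t/D = 2×148.5×53.0/1240 = 12.70 MPa.

p_allow = 12.7 MPa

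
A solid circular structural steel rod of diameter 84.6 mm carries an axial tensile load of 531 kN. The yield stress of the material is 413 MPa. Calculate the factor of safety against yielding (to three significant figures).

n = 4.37

A = πd²/4 = 5621 mm².
σ = F/A = 531000/5621 = 94.46 MPa.
n = 413/94.46 = 4.372.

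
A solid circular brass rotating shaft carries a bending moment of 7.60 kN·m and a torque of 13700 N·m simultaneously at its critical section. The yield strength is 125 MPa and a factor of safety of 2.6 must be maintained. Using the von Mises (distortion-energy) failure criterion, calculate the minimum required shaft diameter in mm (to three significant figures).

d = 144 mm

σ_allow = σ_y/n = 125/2.6 = 48.08 MPa.
For a solid shaft σ_b = 32M/(πd³) and τ = 16T/(πd³), so the von Mises stress is σ' = (16/πd³)·√(4M²+3T²).
√(4M²+3T²) = √(4×(7.600×10^6)² + 3×(1.370×10^7)²) = 2.818×10^7 N·mm.
d³ = 16×2.818×10^7/(π×48.08) = 2.985×10^6 mm³.
d = 144.0 mm.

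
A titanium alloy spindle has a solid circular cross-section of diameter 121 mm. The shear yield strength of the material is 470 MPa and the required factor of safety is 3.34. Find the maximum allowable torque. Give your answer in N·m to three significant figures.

τ_allow = 470/3.34 = 140.7 MPa.
For a solid shaft T_allow = τ_allow·πd³/16; πd³/16 = π×121³/16 = 347800 mm³.
T_allow = 140.7×347800 = 4.895×10^7 N·mm = 48950 N·m.

T_allow = 48900 N·m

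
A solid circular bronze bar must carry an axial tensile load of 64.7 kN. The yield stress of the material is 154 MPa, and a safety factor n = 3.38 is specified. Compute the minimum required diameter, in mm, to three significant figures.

d = 42.5 mm

Allowable stress σ_allow = 154/3.38 = 45.56 MPa.
Required area A = F/σ_allow = 64700/45.56 = 1420 mm².
A = πd²/4 → d = √(4A/π) = 42.52 mm.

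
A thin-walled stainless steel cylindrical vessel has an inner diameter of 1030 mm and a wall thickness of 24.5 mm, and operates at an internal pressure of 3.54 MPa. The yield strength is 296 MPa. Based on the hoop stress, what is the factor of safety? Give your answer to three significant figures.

n = 3.98

σ_h = pD/(2t) = 3.54×1030/(2×24.5) = 74.41 MPa.
n = 296/74.41 = 3.978.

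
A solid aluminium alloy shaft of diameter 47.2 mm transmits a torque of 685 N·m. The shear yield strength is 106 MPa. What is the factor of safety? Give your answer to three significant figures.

n = 3.20

τ = 16T/(πd³) = 16×685000/(π×47.2³) = 33.18 MPa.
n = τ_limit/τ = 106/33.18 = 3.195.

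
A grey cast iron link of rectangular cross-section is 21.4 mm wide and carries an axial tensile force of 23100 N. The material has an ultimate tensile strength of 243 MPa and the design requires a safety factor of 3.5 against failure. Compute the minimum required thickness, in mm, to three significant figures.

σ_allow = 243/3.5 = 69.43 MPa.
Required area A = F/σ_allow = 23100/69.43 = 332.7 mm².
t = A/w = 332.7/21.4 = 15.55 mm.

t = 15.5 mm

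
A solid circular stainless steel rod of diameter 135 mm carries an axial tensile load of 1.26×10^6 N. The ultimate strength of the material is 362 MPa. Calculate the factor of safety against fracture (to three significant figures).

n = 4.11

A = πd²/4 = 14310 mm².
σ = F/A = 1260000/14310 = 88.03 MPa.
n = 362/88.03 = 4.112.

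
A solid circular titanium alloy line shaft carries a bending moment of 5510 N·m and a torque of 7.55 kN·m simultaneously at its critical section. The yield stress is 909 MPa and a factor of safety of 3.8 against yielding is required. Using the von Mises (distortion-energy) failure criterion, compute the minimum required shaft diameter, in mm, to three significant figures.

d = 71.4 mm

σ_allow = σ_y/n = 909/3.8 = 239.2 MPa.
For a solid shaft σ_b = 32M/(πd³) and τ = 16T/(πd³), so the von Mises stress is σ' = (16/πd³)·√(4M²+3T²).
√(4M²+3T²) = √(4×(5.510×10^6)² + 3×(7.550×10^6)²) = 1.710×10^7 N·mm.
d³ = 16×1.710×10^7/(π×239.2) = 364100 mm³.
d = 71.41 mm.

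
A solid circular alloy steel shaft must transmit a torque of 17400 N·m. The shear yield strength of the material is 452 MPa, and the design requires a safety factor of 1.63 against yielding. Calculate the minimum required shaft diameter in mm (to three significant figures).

d = 68.4 mm

Allowable shear stress τ_allow = 452/1.63 = 277.3 MPa.
For a solid shaft τ = 16T/(πd³), so d³ = 16T/(π τ_allow) = 16×1.7400×10^7/(π×277.3) = 319600 mm³.
d = (319600)^(1/3) = 68.37 mm.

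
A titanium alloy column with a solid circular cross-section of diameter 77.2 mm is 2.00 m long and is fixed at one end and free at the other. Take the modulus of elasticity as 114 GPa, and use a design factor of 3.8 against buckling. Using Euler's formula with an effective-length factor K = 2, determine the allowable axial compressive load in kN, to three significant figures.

I = πd⁴/64 = π×77.2⁴/64 = 1.744×10^6 mm⁴.
Effective length L_e = KL = 2×2.00 m = 4000 mm.
Euler critical load P_cr = π²EI/L_e² = π²×114000×1.744×10^6/4000² = 122600 N.
P_allow = P_cr/n = 122600/3.8 = 32270 N.

P_allow = 32.3 kN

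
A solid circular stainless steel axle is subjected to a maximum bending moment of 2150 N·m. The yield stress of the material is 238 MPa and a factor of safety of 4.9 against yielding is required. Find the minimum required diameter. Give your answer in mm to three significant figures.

d = 76.7 mm

σ_allow = 238/4.9 = 48.57 MPa.
For a solid circular section σ = 32M/(πd³), so d³ = 32M/(π σ_allow) = 32×2150000/(π×48.57) = 450900 mm³.
d = 76.68 mm.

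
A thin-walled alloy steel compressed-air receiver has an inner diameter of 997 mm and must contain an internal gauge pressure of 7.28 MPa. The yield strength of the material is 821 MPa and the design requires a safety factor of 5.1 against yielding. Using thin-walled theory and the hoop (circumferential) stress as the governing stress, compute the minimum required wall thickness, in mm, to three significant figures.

σ_allow = 821/5.1 = 161.0 MPa.
Hoop stress σ_h = pD/(2t), so t = pD/(2σ_allow) = 7.28×997/(2×161.0) = 22.54 mm.

t = 22.5 mm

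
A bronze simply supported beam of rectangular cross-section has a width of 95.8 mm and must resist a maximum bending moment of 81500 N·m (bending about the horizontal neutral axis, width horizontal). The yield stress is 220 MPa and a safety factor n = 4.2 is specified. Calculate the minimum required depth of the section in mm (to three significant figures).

σ_allow = 220/4.2 = 52.38 MPa.
For a rectangular section σ = 6M/(bh²), so h² = 6M/(b σ_allow) = 6×8.1500×10^7/(95.8×52.38) = 97450 mm².
h = 312.2 mm.

h = 312 mm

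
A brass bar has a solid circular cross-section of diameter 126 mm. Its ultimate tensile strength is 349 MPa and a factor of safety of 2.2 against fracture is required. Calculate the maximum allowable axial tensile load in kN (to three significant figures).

σ_allow = 349/2.2 = 158.6 MPa.
A = πd²/4 = π×126²/4 = 12470 mm².
F_allow = σ_allow × A = 158.6×12470 = 1.978×10^6 N.

F_allow = 1980 kN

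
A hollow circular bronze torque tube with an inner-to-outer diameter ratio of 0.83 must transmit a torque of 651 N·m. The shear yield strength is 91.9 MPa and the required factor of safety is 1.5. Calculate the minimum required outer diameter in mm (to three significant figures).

d_o = 46.9 mm

τ_allow = 91.9/1.5 = 61.27 MPa.
For a hollow shaft τ = 16T/[πd_o³(1−k⁴)] with k = 0.83, so 1−k⁴ = 0.5254.
d_o³ = 16T/[π τ_allow (1−k⁴)] = 16×651000/(π×61.27×0.5254) = 103000 mm³.
d_o = 46.87 mm.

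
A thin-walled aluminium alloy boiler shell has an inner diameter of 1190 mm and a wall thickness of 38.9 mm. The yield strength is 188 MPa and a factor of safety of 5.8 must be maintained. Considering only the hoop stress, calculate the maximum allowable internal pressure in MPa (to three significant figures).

p_allow = 2.12 MPa

σ_allow = 188/5.8 = 32.41 MPa.
σ_h = pD/(2t) → p_allow = 2σ_allow t/D = 2×32.41×38.9/1190 = 2.119 MPa.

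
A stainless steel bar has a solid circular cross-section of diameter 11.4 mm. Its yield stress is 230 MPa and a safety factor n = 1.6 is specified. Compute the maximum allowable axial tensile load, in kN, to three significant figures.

σ_allow = 230/1.6 = 143.8 MPa.
A = πd²/4 = π×11.4²/4 = 102.1 mm².
F_allow = σ_allow × A = 143.8×102.1 = 14670 N.

F_allow = 14.7 kN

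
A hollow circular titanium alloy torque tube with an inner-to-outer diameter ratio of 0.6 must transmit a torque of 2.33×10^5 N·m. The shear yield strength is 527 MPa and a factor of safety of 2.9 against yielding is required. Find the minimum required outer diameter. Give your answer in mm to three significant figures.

τ_allow = 527/2.9 = 181.7 MPa.
For a hollow shaft τ = 16T/[πd_o³(1−k⁴)] with k = 0.6, so 1−k⁴ = 0.8704.
d_o³ = 16T/[π τ_allow (1−k⁴)] = 16×2.3300×10^8/(π×181.7×0.8704) = 7.502×10^6 mm³.
d_o = 195.8 mm.

d_o = 196 mm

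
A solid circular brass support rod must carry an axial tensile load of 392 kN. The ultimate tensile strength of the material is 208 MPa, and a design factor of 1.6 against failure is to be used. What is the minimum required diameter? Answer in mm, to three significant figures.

Allowable stress σ_allow = 208/1.6 = 130.0 MPa.
Required area A = F/σ_allow = 392000/130.0 = 3015 mm².
A = πd²/4 → d = √(4A/π) = 61.96 mm.

d = 62.0 mm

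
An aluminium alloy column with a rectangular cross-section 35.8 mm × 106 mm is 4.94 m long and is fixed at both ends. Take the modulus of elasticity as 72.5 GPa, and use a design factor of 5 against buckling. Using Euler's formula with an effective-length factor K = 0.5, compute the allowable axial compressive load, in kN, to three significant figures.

P_allow = 9.51 kN

Buckling occurs about the weak axis: I_min = h·b³/12 = 106×35.8³/12 = 405300 mm⁴ (b = 35.8 mm is the smaller dimension).
Effective length L_e = KL = 0.5×4.94 m = 2470 mm.
Euler critical load P_cr = π²EI/L_e² = π²×72500×405300/2470² = 47540 N.
P_allow = P_cr/n = 47540/5 = 9507 N.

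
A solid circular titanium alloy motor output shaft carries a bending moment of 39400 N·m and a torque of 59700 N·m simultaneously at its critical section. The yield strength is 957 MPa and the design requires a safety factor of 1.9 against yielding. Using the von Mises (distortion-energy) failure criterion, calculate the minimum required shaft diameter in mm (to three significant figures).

d = 110 mm

σ_allow = σ_y/n = 957/1.9 = 503.7 MPa.
For a solid shaft σ_b = 32M/(πd³) and τ = 16T/(πd³), so the von Mises stress is σ' = (16/πd³)·√(4M²+3T²).
√(4M²+3T²) = √(4×(3.940×10^7)² + 3×(5.970×10^7)²) = 1.300×10^8 N·mm.
d³ = 16×1.300×10^8/(π×503.7) = 1.315×10^6 mm³.
d = 109.5 mm.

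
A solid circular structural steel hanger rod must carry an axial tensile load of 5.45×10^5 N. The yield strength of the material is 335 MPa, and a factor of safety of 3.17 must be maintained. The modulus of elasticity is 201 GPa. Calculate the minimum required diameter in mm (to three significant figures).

d = 81.0 mm

Allowable stress σ_allow = 335/3.17 = 105.7 MPa.
Required area A = F/σ_allow = 545000/105.7 = 5157 mm².
A = πd²/4 → d = √(4A/π) = 81.03 mm.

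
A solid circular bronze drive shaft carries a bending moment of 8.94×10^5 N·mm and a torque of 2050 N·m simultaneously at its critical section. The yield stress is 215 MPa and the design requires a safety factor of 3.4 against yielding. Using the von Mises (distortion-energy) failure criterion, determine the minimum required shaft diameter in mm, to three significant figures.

σ_allow = σ_y/n = 215/3.4 = 63.24 MPa.
For a solid shaft σ_b = 32M/(πd³) and τ = 16T/(πd³), so the von Mises stress is σ' = (16/πd³)·√(4M²+3T²).
√(4M²+3T²) = √(4×(894000)² + 3×(2.050×10^6)²) = 3.975×10^6 N·mm.
d³ = 16×3.975×10^6/(π×63.24) = 320200 mm³.
d = 68.41 mm.

d = 68.4 mm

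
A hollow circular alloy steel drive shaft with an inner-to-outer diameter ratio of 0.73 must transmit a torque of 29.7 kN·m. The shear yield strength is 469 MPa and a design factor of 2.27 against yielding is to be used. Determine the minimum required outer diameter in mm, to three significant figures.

τ_allow = 469/2.27 = 206.6 MPa.
For a hollow shaft τ = 16T/[πd_o³(1−k⁴)] with k = 0.73, so 1−k⁴ = 0.7160.
d_o³ = 16T/[π τ_allow (1−k⁴)] = 16×2.9700×10^7/(π×206.6×0.7160) = 1.022×10^6 mm³.
d_o = 100.7 mm.

d_o = 101 mm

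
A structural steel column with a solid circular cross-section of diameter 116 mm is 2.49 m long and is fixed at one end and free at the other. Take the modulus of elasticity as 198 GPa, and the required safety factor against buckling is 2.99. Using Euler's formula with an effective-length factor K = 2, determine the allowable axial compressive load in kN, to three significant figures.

P_allow = 234 kN

I = πd⁴/64 = π×116⁴/64 = 8.888×10^6 mm⁴.
Effective length L_e = KL = 2×2.49 m = 4980 mm.
Euler critical load P_cr = π²EI/L_e² = π²×198000×8.888×10^6/4980² = 700300 N.
P_allow = P_cr/n = 700300/2.99 = 234200 N.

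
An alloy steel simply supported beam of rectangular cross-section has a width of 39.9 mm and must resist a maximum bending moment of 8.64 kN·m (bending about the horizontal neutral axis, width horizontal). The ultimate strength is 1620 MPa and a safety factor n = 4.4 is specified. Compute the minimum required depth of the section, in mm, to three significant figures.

σ_allow = 1620/4.4 = 368.2 MPa.
For a rectangular section σ = 6M/(bh²), so h² = 6M/(b σ_allow) = 6×8640000/(39.9×368.2) = 3529 mm².
h = 59.40 mm.

h = 59.4 mm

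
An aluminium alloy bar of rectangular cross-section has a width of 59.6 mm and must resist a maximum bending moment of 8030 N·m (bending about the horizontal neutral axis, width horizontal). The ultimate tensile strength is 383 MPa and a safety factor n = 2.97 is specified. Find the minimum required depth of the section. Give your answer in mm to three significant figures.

h = 79.2 mm

σ_allow = 383/2.97 = 129.0 MPa.
For a rectangular section σ = 6M/(bh²), so h² = 6M/(b σ_allow) = 6×8030000/(59.6×129.0) = 6269 mm².
h = 79.18 mm.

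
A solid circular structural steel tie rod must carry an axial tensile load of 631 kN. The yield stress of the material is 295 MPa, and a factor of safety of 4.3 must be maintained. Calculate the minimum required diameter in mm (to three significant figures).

d = 108 mm

Allowable stress σ_allow = 295/4.3 = 68.60 MPa.
Required area A = F/σ_allow = 631000/68.60 = 9198 mm².
A = πd²/4 → d = √(4A/π) = 108.2 mm.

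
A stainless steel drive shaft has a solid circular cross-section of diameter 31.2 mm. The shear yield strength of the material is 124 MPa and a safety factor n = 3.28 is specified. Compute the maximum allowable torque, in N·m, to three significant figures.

τ_allow = 124/3.28 = 37.80 MPa.
For a solid shaft T_allow = τ_allow·πd³/16; πd³/16 = π×31.2³/16 = 5963 mm³.
T_allow = 37.80×5963 = 225400 N·mm = 225.4 N·m.

T_allow = 225 N·m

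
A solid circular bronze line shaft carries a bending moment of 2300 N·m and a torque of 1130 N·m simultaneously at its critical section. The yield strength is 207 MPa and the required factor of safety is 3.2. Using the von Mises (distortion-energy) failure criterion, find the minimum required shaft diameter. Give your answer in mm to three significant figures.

d = 73.3 mm

σ_allow = σ_y/n = 207/3.2 = 64.69 MPa.
For a solid shaft σ_b = 32M/(πd³) and τ = 16T/(πd³), so the von Mises stress is σ' = (16/πd³)·√(4M²+3T²).
√(4M²+3T²) = √(4×(2.300×10^6)² + 3×(1.130×10^6)²) = 4.999×10^6 N·mm.
d³ = 16×4.999×10^6/(π×64.69) = 393600 mm³.
d = 73.28 mm.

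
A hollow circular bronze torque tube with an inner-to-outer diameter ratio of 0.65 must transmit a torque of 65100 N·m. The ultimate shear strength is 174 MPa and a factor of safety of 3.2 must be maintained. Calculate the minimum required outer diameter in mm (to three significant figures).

τ_allow = 174/3.2 = 54.38 MPa.
For a hollow shaft τ = 16T/[πd_o³(1−k⁴)] with k = 0.65, so 1−k⁴ = 0.8215.
d_o³ = 16T/[π τ_allow (1−k⁴)] = 16×6.5100×10^7/(π×54.38×0.8215) = 7.422×10^6 mm³.
d_o = 195.1 mm.

d_o = 195 mm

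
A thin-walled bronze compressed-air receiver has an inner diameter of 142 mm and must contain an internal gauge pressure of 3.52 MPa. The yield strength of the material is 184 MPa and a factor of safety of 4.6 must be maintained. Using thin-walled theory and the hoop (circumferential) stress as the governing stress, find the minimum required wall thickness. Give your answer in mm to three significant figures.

σ_allow = 184/4.6 = 40.00 MPa.
Hoop stress σ_h = pD/(2t), so t = pD/(2σ_allow) = 3.52×142/(2×40.00) = 6.248 mm.

t = 6.25 mm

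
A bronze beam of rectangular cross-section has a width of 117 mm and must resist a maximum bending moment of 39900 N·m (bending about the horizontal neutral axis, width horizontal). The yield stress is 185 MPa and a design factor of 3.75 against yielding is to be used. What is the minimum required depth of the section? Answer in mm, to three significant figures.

σ_allow = 185/3.75 = 49.33 MPa.
For a rectangular section σ = 6M/(bh²), so h² = 6M/(b σ_allow) = 6×3.9900×10^7/(117×49.33) = 41480 mm².
h = 203.7 mm.

h = 204 mm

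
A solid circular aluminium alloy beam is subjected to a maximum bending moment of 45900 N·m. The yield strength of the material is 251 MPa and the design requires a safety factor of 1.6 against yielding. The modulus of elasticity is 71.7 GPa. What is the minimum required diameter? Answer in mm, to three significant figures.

d = 144 mm

σ_allow = 251/1.6 = 156.9 MPa.
For a solid circular section σ = 32M/(πd³), so d³ = 32M/(π σ_allow) = 32×4.5900×10^7/(π×156.9) = 2.980×10^6 mm³.
d = 143.9 mm.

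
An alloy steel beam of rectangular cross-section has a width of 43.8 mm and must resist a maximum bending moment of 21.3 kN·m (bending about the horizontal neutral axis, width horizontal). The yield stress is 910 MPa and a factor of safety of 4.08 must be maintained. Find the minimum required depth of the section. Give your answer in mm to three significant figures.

σ_allow = 910/4.08 = 223.0 MPa.
For a rectangular section σ = 6M/(bh²), so h² = 6M/(b σ_allow) = 6×2.1300×10^7/(43.8×223.0) = 13080 mm².
h = 114.4 mm.

h = 114 mm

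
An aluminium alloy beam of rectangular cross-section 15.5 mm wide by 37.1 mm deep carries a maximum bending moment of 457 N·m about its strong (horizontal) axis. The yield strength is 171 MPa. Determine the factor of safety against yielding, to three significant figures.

Section modulus S = bh²/6 = 15.5×37.1²/6 = 3556 mm³.
σ = M/S = 457000/3556 = 128.5 MPa.
n = 171/128.5 = 1.330.

n = 1.33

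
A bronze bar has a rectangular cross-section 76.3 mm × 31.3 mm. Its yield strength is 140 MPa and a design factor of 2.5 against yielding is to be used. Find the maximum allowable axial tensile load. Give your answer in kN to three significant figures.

σ_allow = 140/2.5 = 56.00 MPa.
A = 76.3×31.3 = 2388 mm².
F_allow = σ_allow × A = 56.00×2388 = 133700 N.

F_allow = 134 kN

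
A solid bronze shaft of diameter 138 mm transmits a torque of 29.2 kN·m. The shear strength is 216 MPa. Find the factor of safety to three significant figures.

τ = 16T/(πd³) = 16×2.9200×10^7/(π×138³) = 56.59 MPa.
n = τ_limit/τ = 216/56.59 = 3.817.

n = 3.82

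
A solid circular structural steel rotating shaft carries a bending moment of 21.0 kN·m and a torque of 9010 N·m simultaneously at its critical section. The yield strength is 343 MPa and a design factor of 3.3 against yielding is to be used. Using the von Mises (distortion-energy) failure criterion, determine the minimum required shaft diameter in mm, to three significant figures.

σ_allow = σ_y/n = 343/3.3 = 103.9 MPa.
For a solid shaft σ_b = 32M/(πd³) and τ = 16T/(πd³), so the von Mises stress is σ' = (16/πd³)·√(4M²+3T²).
√(4M²+3T²) = √(4×(2.100×10^7)² + 3×(9.010×10^6)²) = 4.481×10^7 N·mm.
d³ = 16×4.481×10^7/(π×103.9) = 2.195×10^6 mm³.
d = 130.0 mm.

d = 130 mm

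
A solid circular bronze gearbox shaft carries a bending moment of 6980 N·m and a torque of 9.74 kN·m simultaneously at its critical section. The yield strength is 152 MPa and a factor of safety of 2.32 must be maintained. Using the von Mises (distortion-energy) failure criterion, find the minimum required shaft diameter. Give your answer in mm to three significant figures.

d = 119 mm

σ_allow = σ_y/n = 152/2.32 = 65.52 MPa.
For a solid shaft σ_b = 32M/(πd³) and τ = 16T/(πd³), so the von Mises stress is σ' = (16/πd³)·√(4M²+3T²).
√(4M²+3T²) = √(4×(6.980×10^6)² + 3×(9.740×10^6)²) = 2.190×10^7 N·mm.
d³ = 16×2.190×10^7/(π×65.52) = 1.702×10^6 mm³.
d = 119.4 mm.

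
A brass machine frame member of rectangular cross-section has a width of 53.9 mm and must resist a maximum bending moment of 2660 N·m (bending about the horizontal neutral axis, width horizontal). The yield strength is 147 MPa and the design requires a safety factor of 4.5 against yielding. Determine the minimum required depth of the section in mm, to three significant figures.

σ_allow = 147/4.5 = 32.67 MPa.
For a rectangular section σ = 6M/(bh²), so h² = 6M/(b σ_allow) = 6×2660000/(53.9×32.67) = 9064 mm².
h = 95.21 mm.

h = 95.2 mm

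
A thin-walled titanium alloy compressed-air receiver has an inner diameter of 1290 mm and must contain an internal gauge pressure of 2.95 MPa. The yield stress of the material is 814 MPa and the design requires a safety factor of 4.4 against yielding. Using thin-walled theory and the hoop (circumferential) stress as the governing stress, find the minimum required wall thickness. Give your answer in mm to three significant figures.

t = 10.3 mm

σ_allow = 814/4.4 = 185.0 MPa.
Hoop stress σ_h = pD/(2t), so t = pD/(2σ_allow) = 2.95×1290/(2×185.0) = 10.29 mm.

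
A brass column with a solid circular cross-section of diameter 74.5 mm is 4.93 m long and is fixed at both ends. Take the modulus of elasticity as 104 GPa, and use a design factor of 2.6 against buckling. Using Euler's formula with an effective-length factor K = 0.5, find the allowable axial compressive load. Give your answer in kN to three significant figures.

P_allow = 98.2 kN

I = πd⁴/64 = π×74.5⁴/64 = 1.512×10^6 mm⁴.
Effective length L_e = KL = 0.5×4.93 m = 2465 mm.
Euler critical load P_cr = π²EI/L_e² = π²×104000×1.512×10^6/2465² = 255400 N.
P_allow = P_cr/n = 255400/2.6 = 98250 N.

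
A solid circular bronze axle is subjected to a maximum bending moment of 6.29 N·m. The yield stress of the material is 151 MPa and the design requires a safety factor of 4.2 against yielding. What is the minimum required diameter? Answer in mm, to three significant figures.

d = 12.1 mm

σ_allow = 151/4.2 = 35.95 MPa.
For a solid circular section σ = 32M/(πd³), so d³ = 32M/(π σ_allow) = 32×6290.0/(π×35.95) = 1782 mm³.
d = 12.12 mm.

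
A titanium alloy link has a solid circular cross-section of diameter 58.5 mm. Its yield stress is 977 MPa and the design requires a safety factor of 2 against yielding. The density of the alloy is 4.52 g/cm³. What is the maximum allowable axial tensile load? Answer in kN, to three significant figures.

F_allow = 1310 kN

σ_allow = 977/2 = 488.5 MPa.
A = πd²/4 = π×58.5²/4 = 2688 mm².
F_allow = σ_allow × A = 488.5×2688 = 1.313×10^6 N.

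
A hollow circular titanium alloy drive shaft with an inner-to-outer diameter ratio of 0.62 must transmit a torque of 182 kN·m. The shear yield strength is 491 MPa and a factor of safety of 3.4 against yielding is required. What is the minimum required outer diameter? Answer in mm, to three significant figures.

d_o = 196 mm

τ_allow = 491/3.4 = 144.4 MPa.
For a hollow shaft τ = 16T/[πd_o³(1−k⁴)] with k = 0.62, so 1−k⁴ = 0.8522.
d_o³ = 16T/[π τ_allow (1−k⁴)] = 16×1.8200×10^8/(π×144.4×0.8522) = 7.531×10^6 mm³.
d_o = 196.0 mm.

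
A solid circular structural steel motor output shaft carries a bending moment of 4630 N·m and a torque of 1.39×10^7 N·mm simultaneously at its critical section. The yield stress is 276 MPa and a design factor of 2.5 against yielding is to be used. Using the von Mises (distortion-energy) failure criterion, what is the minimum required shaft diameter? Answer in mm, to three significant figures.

σ_allow = σ_y/n = 276/2.5 = 110.4 MPa.
For a solid shaft σ_b = 32M/(πd³) and τ = 16T/(πd³), so the von Mises stress is σ' = (16/πd³)·√(4M²+3T²).
√(4M²+3T²) = √(4×(4.630×10^6)² + 3×(1.390×10^7)²) = 2.579×10^7 N·mm.
d³ = 16×2.579×10^7/(π×110.4) = 1.190×10^6 mm³.
d = 106.0 mm.

d = 106 mm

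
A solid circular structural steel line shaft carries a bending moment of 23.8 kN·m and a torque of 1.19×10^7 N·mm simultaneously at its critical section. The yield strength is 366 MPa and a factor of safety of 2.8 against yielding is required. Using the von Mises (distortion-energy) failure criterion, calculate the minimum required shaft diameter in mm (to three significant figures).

d = 126 mm

σ_allow = σ_y/n = 366/2.8 = 130.7 MPa.
For a solid shaft σ_b = 32M/(πd³) and τ = 16T/(πd³), so the von Mises stress is σ' = (16/πd³)·√(4M²+3T²).
√(4M²+3T²) = √(4×(2.380×10^7)² + 3×(1.190×10^7)²) = 5.187×10^7 N·mm.
d³ = 16×5.187×10^7/(π×130.7) = 2.021×10^6 mm³.
d = 126.4 mm.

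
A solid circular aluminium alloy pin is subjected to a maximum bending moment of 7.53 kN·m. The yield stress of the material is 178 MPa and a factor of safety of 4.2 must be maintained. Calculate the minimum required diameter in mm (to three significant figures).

σ_allow = 178/4.2 = 42.38 MPa.
For a solid circular section σ = 32M/(πd³), so d³ = 32M/(π σ_allow) = 32×7530000/(π×42.38) = 1.810×10^6 mm³.
d = 121.9 mm.

d = 122 mm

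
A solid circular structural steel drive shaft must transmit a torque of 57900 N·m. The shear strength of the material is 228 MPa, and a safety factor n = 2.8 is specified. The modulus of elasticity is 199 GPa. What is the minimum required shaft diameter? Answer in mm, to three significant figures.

d = 154 mm

Allowable shear stress τ_allow = 228/2.8 = 81.43 MPa.
For a solid shaft τ = 16T/(πd³), so d³ = 16T/(π τ_allow) = 16×5.7900×10^7/(π×81.43) = 3.621×10^6 mm³.
d = (3.621×10^6)^(1/3) = 153.6 mm.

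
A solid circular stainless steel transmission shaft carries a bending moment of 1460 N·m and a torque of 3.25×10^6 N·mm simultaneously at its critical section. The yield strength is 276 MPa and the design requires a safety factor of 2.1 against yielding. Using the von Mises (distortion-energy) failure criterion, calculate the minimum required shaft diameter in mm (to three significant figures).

σ_allow = σ_y/n = 276/2.1 = 131.4 MPa.
For a solid shaft σ_b = 32M/(πd³) and τ = 16T/(πd³), so the von Mises stress is σ' = (16/πd³)·√(4M²+3T²).
√(4M²+3T²) = √(4×(1.460×10^6)² + 3×(3.250×10^6)²) = 6.341×10^6 N·mm.
d³ = 16×6.341×10^6/(π×131.4) = 245700 mm³.
d = 62.64 mm.

d = 62.6 mm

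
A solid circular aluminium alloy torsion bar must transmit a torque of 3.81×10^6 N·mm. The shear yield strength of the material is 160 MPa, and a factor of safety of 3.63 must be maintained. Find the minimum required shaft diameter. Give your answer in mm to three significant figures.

d = 76.1 mm

Allowable shear stress τ_allow = 160/3.63 = 44.08 MPa.
For a solid shaft τ = 16T/(πd³), so d³ = 16T/(π τ_allow) = 16×3810000/(π×44.08) = 440200 mm³.
d = (440200)^(1/3) = 76.07 mm.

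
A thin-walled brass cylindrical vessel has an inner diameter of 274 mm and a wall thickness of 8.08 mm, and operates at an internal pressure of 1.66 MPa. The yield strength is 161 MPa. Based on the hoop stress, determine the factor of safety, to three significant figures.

n = 5.72

σ_h = pD/(2t) = 1.66×274/(2×8.08) = 28.15 MPa.
n = 161/28.15 = 5.720.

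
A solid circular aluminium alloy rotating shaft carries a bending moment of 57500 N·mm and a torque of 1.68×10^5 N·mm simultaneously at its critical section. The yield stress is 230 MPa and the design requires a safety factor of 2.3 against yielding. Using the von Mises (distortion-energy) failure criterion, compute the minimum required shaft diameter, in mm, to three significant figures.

σ_allow = σ_y/n = 230/2.3 = 100.0 MPa.
For a solid shaft σ_b = 32M/(πd³) and τ = 16T/(πd³), so the von Mises stress is σ' = (16/πd³)·√(4M²+3T²).
√(4M²+3T²) = √(4×(57500)² + 3×(168000)²) = 312900 N·mm.
d³ = 16×312900/(π×100.0) = 15940 mm³.
d = 25.16 mm.

d = 25.2 mm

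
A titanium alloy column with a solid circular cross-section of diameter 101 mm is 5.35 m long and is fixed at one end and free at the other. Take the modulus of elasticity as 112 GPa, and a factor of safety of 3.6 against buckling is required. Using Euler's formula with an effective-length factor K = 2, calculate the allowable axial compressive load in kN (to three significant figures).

I = πd⁴/64 = π×101⁴/64 = 5.108×10^6 mm⁴.
Effective length L_e = KL = 2×5.35 m = 10700 mm.
Euler critical load P_cr = π²EI/L_e² = π²×112000×5.108×10^6/10700² = 49320 N.
P_allow = P_cr/n = 49320/3.6 = 13700 N.

P_allow = 13.7 kN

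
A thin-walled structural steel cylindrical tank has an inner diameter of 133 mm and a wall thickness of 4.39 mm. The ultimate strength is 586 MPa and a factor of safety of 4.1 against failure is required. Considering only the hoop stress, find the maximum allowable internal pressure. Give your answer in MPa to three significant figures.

p_allow = 9.44 MPa

σ_allow = 586/4.1 = 142.9 MPa.
σ_h = pD/(2t) → p_allow = 2σ_allow t/D = 2×142.9×4.39/133 = 9.435 MPa.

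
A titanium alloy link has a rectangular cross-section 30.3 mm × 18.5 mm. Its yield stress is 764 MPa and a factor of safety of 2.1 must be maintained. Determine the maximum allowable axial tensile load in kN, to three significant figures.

σ_allow = 764/2.1 = 363.8 MPa.
A = 30.3×18.5 = 560.6 mm².
F_allow = σ_allow × A = 363.8×560.6 = 203900 N.

F_allow = 204 kN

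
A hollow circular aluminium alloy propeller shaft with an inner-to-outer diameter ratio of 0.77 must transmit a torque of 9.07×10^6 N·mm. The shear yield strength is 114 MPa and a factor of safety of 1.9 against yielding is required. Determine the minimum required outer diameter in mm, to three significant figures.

d_o = 106 mm

τ_allow = 114/1.9 = 60.00 MPa.
For a hollow shaft τ = 16T/[πd_o³(1−k⁴)] with k = 0.77, so 1−k⁴ = 0.6485.
d_o³ = 16T/[π τ_allow (1−k⁴)] = 16×9070000/(π×60.00×0.6485) = 1.187×10^6 mm³.
d_o = 105.9 mm.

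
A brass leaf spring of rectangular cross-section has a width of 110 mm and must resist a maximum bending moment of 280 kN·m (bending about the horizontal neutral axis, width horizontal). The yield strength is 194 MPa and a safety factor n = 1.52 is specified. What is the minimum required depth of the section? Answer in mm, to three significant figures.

h = 346 mm

σ_allow = 194/1.52 = 127.6 MPa.
For a rectangular section σ = 6M/(bh²), so h² = 6M/(b σ_allow) = 6×2.8000×10^8/(110×127.6) = 119700 mm².
h = 345.9 mm.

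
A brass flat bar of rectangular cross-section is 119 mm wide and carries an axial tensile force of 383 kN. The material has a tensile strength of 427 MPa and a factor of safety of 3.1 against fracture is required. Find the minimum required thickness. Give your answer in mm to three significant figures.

σ_allow = 427/3.1 = 137.7 MPa.
Required area A = F/σ_allow = 383000/137.7 = 2781 mm².
t = A/w = 2781/119 = 23.37 mm.

t = 23.4 mm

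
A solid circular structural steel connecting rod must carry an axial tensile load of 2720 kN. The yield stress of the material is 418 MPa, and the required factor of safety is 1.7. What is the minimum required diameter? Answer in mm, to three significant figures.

Allowable stress σ_allow = 418/1.7 = 245.9 MPa.
Required area A = F/σ_allow = 2720000/245.9 = 11060 mm².
A = πd²/4 → d = √(4A/π) = 118.7 mm.

d = 119 mm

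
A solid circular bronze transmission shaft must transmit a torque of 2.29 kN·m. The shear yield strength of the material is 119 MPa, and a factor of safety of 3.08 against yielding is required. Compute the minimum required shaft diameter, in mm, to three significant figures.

Allowable shear stress τ_allow = 119/3.08 = 38.64 MPa.
For a solid shaft τ = 16T/(πd³), so d³ = 16T/(π τ_allow) = 16×2290000/(π×38.64) = 301900 mm³.
d = (301900)^(1/3) = 67.08 mm.

d = 67.1 mm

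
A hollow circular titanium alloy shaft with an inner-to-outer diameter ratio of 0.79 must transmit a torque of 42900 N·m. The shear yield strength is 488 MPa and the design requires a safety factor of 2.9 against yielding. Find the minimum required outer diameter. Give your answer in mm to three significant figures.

τ_allow = 488/2.9 = 168.3 MPa.
For a hollow shaft τ = 16T/[πd_o³(1−k⁴)] with k = 0.79, so 1−k⁴ = 0.6105.
d_o³ = 16T/[π τ_allow (1−k⁴)] = 16×4.2900×10^7/(π×168.3×0.6105) = 2.127×10^6 mm³.
d_o = 128.6 mm.

d_o = 129 mm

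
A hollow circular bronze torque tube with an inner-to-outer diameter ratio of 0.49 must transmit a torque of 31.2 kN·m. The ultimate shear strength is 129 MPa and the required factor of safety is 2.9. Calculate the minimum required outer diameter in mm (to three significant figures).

d_o = 156 mm

τ_allow = 129/2.9 = 44.48 MPa.
For a hollow shaft τ = 16T/[πd_o³(1−k⁴)] with k = 0.49, so 1−k⁴ = 0.9424.
d_o³ = 16T/[π τ_allow (1−k⁴)] = 16×3.1200×10^7/(π×44.48×0.9424) = 3.791×10^6 mm³.
d_o = 155.9 mm.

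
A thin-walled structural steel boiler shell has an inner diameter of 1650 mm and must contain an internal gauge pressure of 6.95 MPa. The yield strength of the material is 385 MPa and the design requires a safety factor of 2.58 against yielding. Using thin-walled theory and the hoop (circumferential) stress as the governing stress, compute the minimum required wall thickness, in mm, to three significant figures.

t = 38.4 mm

σ_allow = 385/2.58 = 149.2 MPa.
Hoop stress σ_h = pD/(2t), so t = pD/(2σ_allow) = 6.95×1650/(2×149.2) = 38.42 mm.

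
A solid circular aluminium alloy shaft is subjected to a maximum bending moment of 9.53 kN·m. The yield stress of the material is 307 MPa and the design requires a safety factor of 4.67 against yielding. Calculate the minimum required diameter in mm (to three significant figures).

d = 114 mm

σ_allow = 307/4.67 = 65.74 MPa.
For a solid circular section σ = 32M/(πd³), so d³ = 32M/(π σ_allow) = 32×9530000/(π×65.74) = 1.477×10^6 mm³.
d = 113.9 mm.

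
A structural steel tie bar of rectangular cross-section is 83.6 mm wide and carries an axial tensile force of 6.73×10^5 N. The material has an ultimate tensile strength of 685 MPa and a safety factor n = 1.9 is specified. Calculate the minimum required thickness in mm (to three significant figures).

σ_allow = 685/1.9 = 360.5 MPa.
Required area A = F/σ_allow = 673000/360.5 = 1867 mm².
t = A/w = 1867/83.6 = 22.33 mm.

t = 22.3 mm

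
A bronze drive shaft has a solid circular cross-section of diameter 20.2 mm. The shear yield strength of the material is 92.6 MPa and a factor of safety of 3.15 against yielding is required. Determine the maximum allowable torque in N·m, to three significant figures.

T_allow = 47.6 N·m

τ_allow = 92.6/3.15 = 29.40 MPa.
For a solid shaft T_allow = τ_allow·πd³/16; πd³/16 = π×20.2³/16 = 1618 mm³.
T_allow = 29.40×1618 = 47580 N·mm = 47.58 N·m.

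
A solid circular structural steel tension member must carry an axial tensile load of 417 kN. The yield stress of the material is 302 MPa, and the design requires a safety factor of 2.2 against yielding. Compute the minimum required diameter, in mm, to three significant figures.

d = 62.2 mm

Allowable stress σ_allow = 302/2.2 = 137.3 MPa.
Required area A = F/σ_allow = 417000/137.3 = 3038 mm².
A = πd²/4 → d = √(4A/π) = 62.19 mm.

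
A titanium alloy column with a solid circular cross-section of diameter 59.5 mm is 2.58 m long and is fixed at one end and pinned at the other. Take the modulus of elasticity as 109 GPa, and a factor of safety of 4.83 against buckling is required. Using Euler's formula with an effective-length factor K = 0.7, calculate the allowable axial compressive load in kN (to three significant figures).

P_allow = 42.0 kN

I = πd⁴/64 = π×59.5⁴/64 = 615200 mm⁴.
Effective length L_e = KL = 0.7×2.58 m = 1806 mm.
Euler critical load P_cr = π²EI/L_e² = π²×109000×615200/1806² = 202900 N.
P_allow = P_cr/n = 202900/4.83 = 42010 N.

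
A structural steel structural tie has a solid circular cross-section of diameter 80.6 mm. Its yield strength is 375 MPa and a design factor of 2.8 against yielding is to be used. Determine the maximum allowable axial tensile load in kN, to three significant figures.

σ_allow = 375/2.8 = 133.9 MPa.
A = πd²/4 = π×80.6²/4 = 5102 mm².
F_allow = σ_allow × A = 133.9×5102 = 683300 N.

F_allow = 683 kN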